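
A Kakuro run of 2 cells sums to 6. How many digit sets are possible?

2 distinct digits from 1–9 sum between 3 and 17.
Enumerating: {1,5}, {2,4}.

2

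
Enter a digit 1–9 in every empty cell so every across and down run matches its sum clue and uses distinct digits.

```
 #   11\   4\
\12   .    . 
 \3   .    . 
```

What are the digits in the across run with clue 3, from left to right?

2 1

3 in 2 cells must be {1,2}; 4 in 2 cells must be {1,3}.
The 12 across and the 4 down share only 3, so R1C2 = 3.
The 3 across and the 11 down share only 2, so R2C1 = 2.
R2C2 = 3 − 2 = 1 completes the 3 across.
R1C1 = 12 − 3 = 9 completes the 12 across.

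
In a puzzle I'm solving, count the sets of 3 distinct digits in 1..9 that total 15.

8

3 distinct digits from 1–9 sum between 6 and 24.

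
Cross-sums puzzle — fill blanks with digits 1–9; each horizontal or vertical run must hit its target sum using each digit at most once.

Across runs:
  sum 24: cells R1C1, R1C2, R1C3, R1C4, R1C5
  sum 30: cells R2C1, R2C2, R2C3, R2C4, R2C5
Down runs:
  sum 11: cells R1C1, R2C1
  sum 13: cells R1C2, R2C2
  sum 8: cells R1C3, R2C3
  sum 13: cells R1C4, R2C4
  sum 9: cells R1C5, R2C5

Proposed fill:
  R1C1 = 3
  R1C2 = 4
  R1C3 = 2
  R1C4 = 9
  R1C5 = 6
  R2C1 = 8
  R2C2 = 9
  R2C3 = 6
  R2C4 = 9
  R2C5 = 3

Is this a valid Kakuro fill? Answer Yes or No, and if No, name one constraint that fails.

No — the down run R1C4–R2C4 sums to 18, not 13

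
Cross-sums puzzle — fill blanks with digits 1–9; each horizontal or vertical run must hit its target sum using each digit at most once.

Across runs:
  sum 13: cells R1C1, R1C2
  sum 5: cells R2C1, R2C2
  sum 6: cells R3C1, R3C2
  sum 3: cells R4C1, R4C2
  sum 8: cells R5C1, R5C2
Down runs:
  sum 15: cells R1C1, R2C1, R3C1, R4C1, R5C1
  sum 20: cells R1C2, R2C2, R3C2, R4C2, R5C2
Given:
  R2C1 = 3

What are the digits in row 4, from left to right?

2, 1

3 in 2 cells must be {1,2}; 15 in 5 cells must be {1,2,3,4,5}.
R2C2 = 5 − 3 = 2 completes the 5 across.
R4C2 = 1: the only remaining digit allowed by both the 3 across and the 20 down.
R4C1 = 3 − 1 = 2 completes the 3 across.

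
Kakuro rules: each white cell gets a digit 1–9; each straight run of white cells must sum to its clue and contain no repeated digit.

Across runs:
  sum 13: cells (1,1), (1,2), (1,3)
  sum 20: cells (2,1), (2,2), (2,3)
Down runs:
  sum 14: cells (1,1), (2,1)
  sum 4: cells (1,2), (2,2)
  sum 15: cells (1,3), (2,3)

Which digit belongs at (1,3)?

7

4 in 2 cells must be {1,3}.
The 20 across and the 4 down share only 3, so (2,2) = 3.
(1,2) = 4 − 3 = 1 completes the 4 down.
Nothing is forced directly, so branch on (2,1), whose candidates are 8 or 9. If (2,1) = 8: then (1,1) would have to be in {3,4,5,7,8,9} for the 13 across but in {6} for the 14 down — contradiction. So (2,1) = 9.
(1,1) = 14 − 9 = 5 completes the 14 down.
(1,3) = 13 − 6 = 7 completes the 13 across.
(2,3) = 20 − 12 = 8 completes the 20 across.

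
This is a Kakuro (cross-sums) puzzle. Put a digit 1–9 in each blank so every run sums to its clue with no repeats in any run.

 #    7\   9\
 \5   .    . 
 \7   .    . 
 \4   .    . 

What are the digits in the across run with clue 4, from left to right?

4 in 2 cells must be {1,3}; 7 in 3 cells must be {1,2,4}.
The 4 across and the 7 down share only 1, so R3C1 = 1.
R3C2 = 4 − 1 = 3 completes the 4 across.
Nothing is forced directly, so branch on R1C1, whose candidates are 2 or 4. If R1C1 = 2: then R1C2 would have to be in {3} for the 5 across but in {1,2,4,5} for the 9 down — contradiction. So R1C1 = 4.
R1C2 = 5 − 4 = 1 completes the 5 across.
R2C1 = 7 − 5 = 2 completes the 7 down.
R2C2 = 7 − 2 = 5 completes the 7 across.

1, 3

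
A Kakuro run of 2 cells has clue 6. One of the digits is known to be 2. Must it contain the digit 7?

The only way to make 6 from 2 distinct digits under that restriction is {2,4}, which does not contain 7.

No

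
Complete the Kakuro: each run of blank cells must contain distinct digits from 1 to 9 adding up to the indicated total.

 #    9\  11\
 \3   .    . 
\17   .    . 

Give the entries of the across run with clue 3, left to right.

1, 2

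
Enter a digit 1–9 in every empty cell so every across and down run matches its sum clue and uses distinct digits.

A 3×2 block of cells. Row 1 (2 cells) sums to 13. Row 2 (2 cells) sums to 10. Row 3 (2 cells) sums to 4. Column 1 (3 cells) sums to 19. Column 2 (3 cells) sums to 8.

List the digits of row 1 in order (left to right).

4 in 2 cells must be {1,3}.
The 4 across and the 19 down share only 3, so (3,1) = 3.
(3,2) = 4 − 3 = 1 completes the 4 across.
Nothing is forced directly, so branch on (1,1), whose candidates are 7 or 9. If (1,1) = 7: then (1,2) would have to be in {6} for the 13 across but in {2,3,4,5} for the 8 down — contradiction. So (1,1) = 9.
(1,2) = 13 − 9 = 4 completes the 13 across.
(2,1) = 19 − 12 = 7 completes the 19 down.
(2,2) = 10 − 7 = 3 completes the 10 across.

9, 4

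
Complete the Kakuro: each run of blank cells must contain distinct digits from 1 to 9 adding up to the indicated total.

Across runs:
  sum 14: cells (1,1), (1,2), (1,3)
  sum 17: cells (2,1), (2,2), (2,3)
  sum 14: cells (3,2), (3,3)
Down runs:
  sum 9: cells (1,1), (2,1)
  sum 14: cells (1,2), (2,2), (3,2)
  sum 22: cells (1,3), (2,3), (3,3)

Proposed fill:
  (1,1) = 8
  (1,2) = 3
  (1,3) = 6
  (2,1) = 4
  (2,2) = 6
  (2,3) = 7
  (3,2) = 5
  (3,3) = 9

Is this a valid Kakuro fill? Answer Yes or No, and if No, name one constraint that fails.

No — the across run (1,1)–(1,3) sums to 17, not 14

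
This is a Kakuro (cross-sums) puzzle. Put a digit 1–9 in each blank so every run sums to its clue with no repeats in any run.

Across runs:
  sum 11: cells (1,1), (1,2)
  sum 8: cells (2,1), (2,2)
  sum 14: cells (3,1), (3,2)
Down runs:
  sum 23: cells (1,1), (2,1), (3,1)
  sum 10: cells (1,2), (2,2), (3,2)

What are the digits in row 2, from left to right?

6 2

23 in 3 cells must be {6,8,9}.
The 8 across and the 23 down share only 6, so (2,1) = 6.
(2,2) = 8 − 6 = 2 completes the 8 across.
Given what's placed, (3,2) must be 5 to fit the 14 across and 10 down.
(1,2) = 10 − 7 = 3 completes the 10 down.
(3,1) = 14 − 5 = 9 completes the 14 across.
(1,1) = 11 − 3 = 8 completes the 11 across.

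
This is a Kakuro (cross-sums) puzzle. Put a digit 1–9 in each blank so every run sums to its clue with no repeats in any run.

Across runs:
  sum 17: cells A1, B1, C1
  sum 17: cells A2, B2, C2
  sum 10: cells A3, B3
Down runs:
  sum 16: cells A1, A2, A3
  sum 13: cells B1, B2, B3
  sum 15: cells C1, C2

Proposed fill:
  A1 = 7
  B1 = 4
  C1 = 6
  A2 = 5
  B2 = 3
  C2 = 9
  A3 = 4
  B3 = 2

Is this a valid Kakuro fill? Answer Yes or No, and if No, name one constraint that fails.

No — the across run A3–B3 sums to 6, not 10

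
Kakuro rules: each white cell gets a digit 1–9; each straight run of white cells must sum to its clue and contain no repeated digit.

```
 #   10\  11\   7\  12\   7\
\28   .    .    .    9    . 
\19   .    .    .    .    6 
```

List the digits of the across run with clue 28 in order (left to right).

8, 4, 6, 9, 1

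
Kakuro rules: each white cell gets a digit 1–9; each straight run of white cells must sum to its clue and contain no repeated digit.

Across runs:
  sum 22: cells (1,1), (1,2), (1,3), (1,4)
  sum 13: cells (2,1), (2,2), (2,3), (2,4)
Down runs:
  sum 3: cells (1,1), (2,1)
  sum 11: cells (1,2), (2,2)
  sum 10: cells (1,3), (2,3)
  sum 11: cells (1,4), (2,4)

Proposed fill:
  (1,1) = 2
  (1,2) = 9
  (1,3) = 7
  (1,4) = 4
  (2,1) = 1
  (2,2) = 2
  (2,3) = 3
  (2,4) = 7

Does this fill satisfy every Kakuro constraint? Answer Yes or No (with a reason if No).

Yes

Across: 2+9+7+4=22; 1+2+3+7=13. Down: 2+1=3; 9+2=11; 7+3=10; 4+7=11. No digit repeats within any run.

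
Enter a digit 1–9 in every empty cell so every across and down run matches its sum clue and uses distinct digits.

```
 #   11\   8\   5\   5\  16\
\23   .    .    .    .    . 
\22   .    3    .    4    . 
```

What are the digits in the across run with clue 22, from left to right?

16 in 2 cells must be {7,9}.
R1C2 = 8 − 3 = 5 completes the 8 down.
R1C4 = 5 − 4 = 1 completes the 5 down.
No cell is forced outright now. R1C5 can only be 7 or 9 (the digits allowed by both its 23 across and its 16 down). If R1C5 = 9: that forces R1C3 = 2, after which R2C3 would have to be in {1,2,5,6,7,8,9} for the 22 across but in {3} for the 5 down — contradiction. So R1C5 = 7.
R2C5 = 16 − 7 = 9 completes the 16 down.
Given what's placed, R2C1 must be 5 to fit the 22 across and 11 down.
R2C3 = 22 − 21 = 1 completes the 22 across.

5 3 1 4 9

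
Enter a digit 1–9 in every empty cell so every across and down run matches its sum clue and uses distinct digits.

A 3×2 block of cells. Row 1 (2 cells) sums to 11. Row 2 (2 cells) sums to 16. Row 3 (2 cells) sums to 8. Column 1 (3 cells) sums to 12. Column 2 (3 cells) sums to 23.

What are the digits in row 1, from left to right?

16 in 2 cells must be {7,9}; 23 in 3 cells must be {6,8,9}.
The 16 across and the 23 down share only 9, so (2,2) = 9.
Given what's placed, (3,2) must be 6 to fit the 8 across and 23 down.
(1,2) = 23 − 15 = 8 completes the 23 down.
(2,1) = 16 − 9 = 7 completes the 16 across.
(3,1) = 8 − 6 = 2 completes the 8 across.
(1,1) = 11 − 8 = 3 completes the 11 across.

3, 8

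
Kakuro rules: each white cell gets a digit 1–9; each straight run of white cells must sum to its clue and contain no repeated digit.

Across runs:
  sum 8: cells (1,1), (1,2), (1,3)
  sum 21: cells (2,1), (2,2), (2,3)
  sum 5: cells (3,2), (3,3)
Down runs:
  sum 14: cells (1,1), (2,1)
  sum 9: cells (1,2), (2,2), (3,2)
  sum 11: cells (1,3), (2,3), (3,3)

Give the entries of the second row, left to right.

9 4 8

Only 5 fits (1,1) under both its across sum 8 and down sum 14.
(2,1) = 14 − 5 = 9 completes the 14 down.
Nothing is forced directly, so branch on (1,2), whose candidates are 1 or 2. If (1,2) = 1: that forces (1,3) = 2, (2,2) = 5, after which (2,3) would have to be in {7} for the 21 across but in {1,3,4,5,6,8} for the 11 down — contradiction. So (1,2) = 2.
(1,3) = 8 − 7 = 1 completes the 8 across.
(2,2) = 4: the only remaining digit allowed by both the 21 across and the 9 down.
(2,3) = 21 − 13 = 8 completes the 21 across.
(3,2) = 9 − 6 = 3 completes the 9 down.
(3,3) = 5 − 3 = 2 completes the 5 across.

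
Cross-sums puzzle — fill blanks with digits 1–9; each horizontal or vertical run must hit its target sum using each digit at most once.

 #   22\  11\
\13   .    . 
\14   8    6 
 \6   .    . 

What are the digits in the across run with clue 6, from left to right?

5 1

R1C2 = 4: the only remaining digit allowed by both the 13 across and the 11 down.
Given what's placed, R3C1 must be 5 to fit the 6 across and 22 down.
R3C2 = 6 − 5 = 1 completes the 6 across.
R1C1 = 13 − 4 = 9 completes the 13 across.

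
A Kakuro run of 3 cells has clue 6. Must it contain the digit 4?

No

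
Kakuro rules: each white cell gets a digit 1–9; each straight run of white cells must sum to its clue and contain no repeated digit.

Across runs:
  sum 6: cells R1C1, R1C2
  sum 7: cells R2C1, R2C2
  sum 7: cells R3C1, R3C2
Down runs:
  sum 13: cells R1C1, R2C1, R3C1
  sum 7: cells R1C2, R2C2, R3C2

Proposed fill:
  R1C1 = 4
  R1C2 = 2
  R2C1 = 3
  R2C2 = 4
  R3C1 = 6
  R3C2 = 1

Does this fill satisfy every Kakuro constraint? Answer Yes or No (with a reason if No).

Yes

Across: 4+2=6; 3+4=7; 6+1=7. Down: 4+3+6=13; 2+4+1=7. No digit repeats within any run.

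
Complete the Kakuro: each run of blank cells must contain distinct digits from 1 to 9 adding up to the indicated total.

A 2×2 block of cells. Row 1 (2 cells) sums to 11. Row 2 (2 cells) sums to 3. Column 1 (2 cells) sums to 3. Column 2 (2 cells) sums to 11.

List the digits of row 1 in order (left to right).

3 in 2 cells must be {1,2}.
The 11 across and the 3 down share only 2, so (1,1) = 2.
(1,2) = 11 − 2 = 9 completes the 11 across.
(2,1) = 3 − 2 = 1 completes the 3 down.
(2,2) = 3 − 1 = 2 completes the 3 across.

2, 9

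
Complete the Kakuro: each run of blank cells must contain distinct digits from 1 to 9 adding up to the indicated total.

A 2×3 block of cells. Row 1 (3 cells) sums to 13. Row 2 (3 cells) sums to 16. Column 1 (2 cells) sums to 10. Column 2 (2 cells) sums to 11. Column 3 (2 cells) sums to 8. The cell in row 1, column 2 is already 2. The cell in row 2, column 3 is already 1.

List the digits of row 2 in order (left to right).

6 9 1

(1,3) = 8 − 1 = 7 completes the 8 down.
(2,2) = 11 − 2 = 9 completes the 11 down.
(1,1) = 13 − 9 = 4 completes the 13 across.
(2,1) = 16 − 10 = 6 completes the 16 across.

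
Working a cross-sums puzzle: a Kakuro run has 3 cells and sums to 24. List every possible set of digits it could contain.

{7,8,9}

3 distinct digits from 1–9 sum between 6 and 24.
Only one set works: {7,8,9}.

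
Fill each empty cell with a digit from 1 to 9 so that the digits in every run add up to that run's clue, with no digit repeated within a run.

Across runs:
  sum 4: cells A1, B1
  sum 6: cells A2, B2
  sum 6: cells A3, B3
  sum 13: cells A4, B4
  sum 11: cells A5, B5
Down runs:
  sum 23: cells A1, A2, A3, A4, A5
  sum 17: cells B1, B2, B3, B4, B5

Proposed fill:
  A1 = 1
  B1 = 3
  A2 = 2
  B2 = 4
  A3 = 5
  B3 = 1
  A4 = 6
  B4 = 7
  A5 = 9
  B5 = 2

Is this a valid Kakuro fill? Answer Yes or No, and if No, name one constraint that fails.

Yes

Across: 1+3=4; 2+4=6; 5+1=6; 6+7=13; 9+2=11. Down: 1+2+5+6+9=23; 3+4+1+7+2=17. No digit repeats within any run.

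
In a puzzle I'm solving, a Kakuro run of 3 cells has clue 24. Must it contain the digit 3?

No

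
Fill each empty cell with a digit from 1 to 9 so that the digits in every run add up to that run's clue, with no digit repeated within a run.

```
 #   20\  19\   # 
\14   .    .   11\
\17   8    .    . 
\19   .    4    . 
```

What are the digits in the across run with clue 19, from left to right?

7 4 8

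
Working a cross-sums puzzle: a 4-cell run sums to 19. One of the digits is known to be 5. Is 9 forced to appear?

No

Counterexample: {1,5,6,7} sums to 19 under that restriction without using 9.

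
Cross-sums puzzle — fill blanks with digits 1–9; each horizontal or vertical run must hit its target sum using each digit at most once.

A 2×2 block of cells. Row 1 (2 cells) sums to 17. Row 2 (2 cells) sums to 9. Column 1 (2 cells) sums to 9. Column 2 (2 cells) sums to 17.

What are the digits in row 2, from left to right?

17 in 2 cells must be {8,9}.
The 17 across and the 9 down share only 8, so (1,1) = 8.
(1,2) = 17 − 8 = 9 completes the 17 across.
(2,1) = 9 − 8 = 1 completes the 9 down.
(2,2) = 9 − 1 = 8 completes the 9 across.

1 8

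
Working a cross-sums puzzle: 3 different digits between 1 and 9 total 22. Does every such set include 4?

No

Counterexample: {5,8,9} sums to 22 without using 4.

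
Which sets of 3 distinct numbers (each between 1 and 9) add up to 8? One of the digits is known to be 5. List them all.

3 distinct digits from 1–9 sum between 6 and 24.
Keeping only sets containing 5.
Only one set works: {1,2,5}.

{1,2,5}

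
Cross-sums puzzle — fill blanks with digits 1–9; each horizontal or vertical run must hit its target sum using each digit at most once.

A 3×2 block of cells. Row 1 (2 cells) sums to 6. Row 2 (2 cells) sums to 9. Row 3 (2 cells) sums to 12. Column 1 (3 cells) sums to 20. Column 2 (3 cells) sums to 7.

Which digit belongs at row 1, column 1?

5

7 in 3 cells must be {1,2,4}.
The 12 across and the 7 down share only 4, so (3,2) = 4.
(3,1) = 12 − 4 = 8 completes the 12 across.
Given what's placed, (1,1) must be 5 to fit the 6 across and 20 down.
(1,2) = 6 − 5 = 1 completes the 6 across.
(2,1) = 20 − 13 = 7 completes the 20 down.
(2,2) = 9 − 7 = 2 completes the 9 across.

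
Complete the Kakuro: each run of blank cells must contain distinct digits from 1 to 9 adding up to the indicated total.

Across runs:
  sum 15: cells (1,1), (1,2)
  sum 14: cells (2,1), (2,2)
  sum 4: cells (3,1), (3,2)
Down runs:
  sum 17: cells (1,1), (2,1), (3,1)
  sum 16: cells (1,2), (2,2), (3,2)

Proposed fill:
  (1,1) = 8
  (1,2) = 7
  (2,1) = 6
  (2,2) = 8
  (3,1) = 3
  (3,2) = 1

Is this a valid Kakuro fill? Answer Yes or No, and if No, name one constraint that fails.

Yes

Across: 8+7=15; 6+8=14; 3+1=4. Down: 8+6+3=17; 7+8+1=16. No digit repeats within any run.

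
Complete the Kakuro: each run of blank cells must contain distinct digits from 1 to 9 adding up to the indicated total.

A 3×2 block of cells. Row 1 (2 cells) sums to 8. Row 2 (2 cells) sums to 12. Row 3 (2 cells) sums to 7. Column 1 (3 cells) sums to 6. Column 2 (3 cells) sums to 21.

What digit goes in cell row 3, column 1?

2

6 in 3 cells must be {1,2,3}.
The 12 across and the 6 down share only 3, so (2,1) = 3.
(2,2) = 12 − 3 = 9 completes the 12 across.
Nothing is forced directly, so branch on (1,1), whose candidates are 1 or 2. If (1,1) = 2: then (1,2) would have to be in {6} for the 8 across but in {4,5,7,8} for the 21 down — contradiction. So (1,1) = 1.
(1,2) = 8 − 1 = 7 completes the 8 across.
(3,1) = 6 − 4 = 2 completes the 6 down.
(3,2) = 7 − 2 = 5 completes the 7 across.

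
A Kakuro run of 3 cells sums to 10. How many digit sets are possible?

4

3 distinct digits from 1–9 sum between 6 and 24.
Enumerating: {1,2,7}, {1,3,6}, {1,4,5}, {2,3,5}.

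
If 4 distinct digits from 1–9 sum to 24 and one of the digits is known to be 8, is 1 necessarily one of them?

No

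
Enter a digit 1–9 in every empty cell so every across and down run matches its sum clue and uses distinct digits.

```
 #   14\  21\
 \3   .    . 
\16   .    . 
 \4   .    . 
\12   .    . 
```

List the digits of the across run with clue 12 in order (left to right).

4 8

3 in 2 cells must be {1,2}; 16 in 2 cells must be {7,9}; 4 in 2 cells must be {1,3}.
Only 7 fits R2C1 under both its across sum 16 and down sum 14.
R2C2 = 16 − 7 = 9 completes the 16 across.
Given what's placed, R3C1 must be 1 to fit the 4 across and 14 down.
R3C2 = 4 − 1 = 3 completes the 4 across.
R4C1 = 4: the only remaining digit allowed by both the 12 across and the 14 down.
R4C2 = 12 − 4 = 8 completes the 12 across.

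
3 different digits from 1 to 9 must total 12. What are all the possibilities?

3 distinct digits from 1–9 sum between 6 and 24.

{1,2,9}; {1,3,8}; {1,4,7}; {1,5,6}; {2,3,7}; {2,4,6}; {3,4,5}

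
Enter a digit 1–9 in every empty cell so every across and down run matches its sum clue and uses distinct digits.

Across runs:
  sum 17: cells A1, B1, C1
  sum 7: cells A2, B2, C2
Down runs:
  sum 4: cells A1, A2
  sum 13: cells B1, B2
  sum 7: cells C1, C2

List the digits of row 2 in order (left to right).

7 in 3 cells must be {1,2,4}; 4 in 2 cells must be {1,3}.
The 7 across and the 4 down share only 1, so A2 = 1.
Given what's placed, B2 must be 4 to fit the 7 across and 13 down.
C2 = 7 − 5 = 2 completes the 7 across.
A1 = 4 − 1 = 3 completes the 4 down.
B1 = 13 − 4 = 9 completes the 13 down.
C1 = 17 − 12 = 5 completes the 17 across.

1, 4, 2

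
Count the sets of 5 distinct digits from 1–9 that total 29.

5 distinct digits from 1–9 sum between 15 and 35.

8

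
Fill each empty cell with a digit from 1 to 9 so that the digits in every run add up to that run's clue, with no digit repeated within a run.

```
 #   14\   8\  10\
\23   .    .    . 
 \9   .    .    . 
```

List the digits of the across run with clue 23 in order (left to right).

23 in 3 cells must be {6,8,9}.
The 23 across and the 8 down share only 6, so R1C2 = 6.
R2C2 = 8 − 6 = 2 completes the 8 down.
Given what's placed, R2C1 must be 6 to fit the 9 across and 14 down.
R2C3 = 9 − 8 = 1 completes the 9 across.
R1C1 = 14 − 6 = 8 completes the 14 down.
R1C3 = 23 − 14 = 9 completes the 23 across.

8, 6, 9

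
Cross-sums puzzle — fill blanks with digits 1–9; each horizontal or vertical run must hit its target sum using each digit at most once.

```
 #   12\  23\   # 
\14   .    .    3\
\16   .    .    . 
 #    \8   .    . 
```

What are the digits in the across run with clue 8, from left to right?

23 in 3 cells must be {6,8,9}; 3 in 2 cells must be {1,2}.
The 8 across and the 23 down share only 6, so R3C2 = 6.
R3C3 = 8 − 6 = 2 completes the 8 across.
R2C3 = 3 − 2 = 1 completes the 3 down.
No cell is forced outright now. R1C2 can only be 8 or 9 (the digits allowed by both its 14 across and its 23 down). If R1C2 = 8: then R1C1 would have to be in {6} for the 14 across but in {3,4,5,7,8,9} for the 12 down — contradiction. So R1C2 = 9.
R1C1 = 14 − 9 = 5 completes the 14 across.
R2C1 = 12 − 5 = 7 completes the 12 down.
R2C2 = 16 − 8 = 8 completes the 16 across.

6 2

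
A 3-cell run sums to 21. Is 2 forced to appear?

Counterexample: {4,8,9} sums to 21 without using 2.

No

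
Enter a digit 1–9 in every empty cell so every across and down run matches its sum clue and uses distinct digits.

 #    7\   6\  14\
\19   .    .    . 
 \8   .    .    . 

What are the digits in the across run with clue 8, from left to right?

1, 2, 5

The 8 across and the 14 down share only 5, so R2C3 = 5.
R1C3 = 14 − 5 = 9 completes the 14 down.
Nothing is forced directly, so branch on R1C2, whose candidates are 2 or 4. If R1C2 = 2: then R1C1 would have to be in {8} for the 19 across but in {1,2,3,4,5,6} for the 7 down — contradiction. So R1C2 = 4.
R1C1 = 19 − 13 = 6 completes the 19 across.
R2C1 = 7 − 6 = 1 completes the 7 down.
R2C2 = 8 − 6 = 2 completes the 8 across.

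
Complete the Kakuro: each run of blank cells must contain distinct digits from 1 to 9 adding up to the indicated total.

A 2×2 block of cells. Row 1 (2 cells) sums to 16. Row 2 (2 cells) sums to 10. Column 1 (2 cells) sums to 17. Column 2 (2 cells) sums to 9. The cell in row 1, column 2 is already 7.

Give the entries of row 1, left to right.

16 in 2 cells must be {7,9}; 17 in 2 cells must be {8,9}.
(1,1) = 16 − 7 = 9 completes the 16 across.
(2,1) = 17 − 9 = 8 completes the 17 down.
(2,2) = 10 − 8 = 2 completes the 10 across.

9 7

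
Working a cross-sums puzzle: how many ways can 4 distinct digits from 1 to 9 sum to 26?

5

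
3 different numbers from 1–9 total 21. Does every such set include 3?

Counterexample: {4,8,9} sums to 21 without using 3.

No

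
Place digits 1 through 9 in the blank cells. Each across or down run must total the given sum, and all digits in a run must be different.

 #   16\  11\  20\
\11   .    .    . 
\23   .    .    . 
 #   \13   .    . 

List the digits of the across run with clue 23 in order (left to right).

23 in 3 cells must be {6,8,9}; 16 in 2 cells must be {7,9}.
Only 7 fits R1C1 under both its across sum 11 and down sum 16.
Given what's placed, R1C3 must be 3 to fit the 11 across and 20 down.
R2C1 = 16 − 7 = 9 completes the 16 down.
R2C3 = 8: the only remaining digit allowed by both the 23 across and the 20 down.
R3C3 = 20 − 11 = 9 completes the 20 down.
R1C2 = 11 − 10 = 1 completes the 11 across.
R2C2 = 23 − 17 = 6 completes the 23 across.

9 6 8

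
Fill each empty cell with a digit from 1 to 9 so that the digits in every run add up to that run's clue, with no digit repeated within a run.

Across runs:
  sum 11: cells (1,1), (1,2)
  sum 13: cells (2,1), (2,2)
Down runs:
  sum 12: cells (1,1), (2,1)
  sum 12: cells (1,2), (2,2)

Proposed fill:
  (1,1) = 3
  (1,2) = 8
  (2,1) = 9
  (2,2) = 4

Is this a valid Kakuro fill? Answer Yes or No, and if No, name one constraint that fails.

Across: 3+8=11; 9+4=13. Down: 3+9=12; 8+4=12. No digit repeats within any run.

Yes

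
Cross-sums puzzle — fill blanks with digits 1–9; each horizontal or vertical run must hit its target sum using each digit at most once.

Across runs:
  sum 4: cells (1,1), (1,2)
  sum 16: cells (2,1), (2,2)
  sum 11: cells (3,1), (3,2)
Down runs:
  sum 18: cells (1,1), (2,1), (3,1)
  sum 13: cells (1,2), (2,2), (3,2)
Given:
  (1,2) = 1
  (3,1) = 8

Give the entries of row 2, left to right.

4 in 2 cells must be {1,3}; 16 in 2 cells must be {7,9}.
(1,1) = 4 − 1 = 3 completes the 4 across.
(2,1) = 18 − 11 = 7 completes the 18 down.
(2,2) = 16 − 7 = 9 completes the 16 across.
(3,2) = 11 − 8 = 3 completes the 11 across.

7 9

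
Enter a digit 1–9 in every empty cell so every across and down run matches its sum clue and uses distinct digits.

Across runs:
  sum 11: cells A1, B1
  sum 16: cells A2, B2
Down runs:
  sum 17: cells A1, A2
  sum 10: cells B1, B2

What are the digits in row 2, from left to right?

9, 7

16 in 2 cells must be {7,9}; 17 in 2 cells must be {8,9}.
The 16 across and the 17 down share only 9, so A2 = 9.
B2 = 16 − 9 = 7 completes the 16 across.
A1 = 17 − 9 = 8 completes the 17 down.
B1 = 11 − 8 = 3 completes the 11 across.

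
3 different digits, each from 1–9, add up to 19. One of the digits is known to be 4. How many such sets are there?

3 distinct digits from 1–9 sum between 6 and 24.
Keeping only sets containing 4.
Enumerating: {4,6,9}, {4,7,8}.

2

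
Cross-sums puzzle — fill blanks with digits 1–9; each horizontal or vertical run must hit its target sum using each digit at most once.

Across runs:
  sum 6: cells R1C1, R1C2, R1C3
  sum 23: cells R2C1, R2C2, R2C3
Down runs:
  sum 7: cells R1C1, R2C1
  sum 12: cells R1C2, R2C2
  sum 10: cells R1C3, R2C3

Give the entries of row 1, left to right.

6 in 3 cells must be {1,2,3}; 23 in 3 cells must be {6,8,9}.
The 6 across and the 12 down share only 3, so R1C2 = 3.
The 23 across and the 7 down share only 6, so R2C1 = 6.
R2C2 = 12 − 3 = 9 completes the 12 down.
R2C3 = 23 − 15 = 8 completes the 23 across.
R1C1 = 7 − 6 = 1 completes the 7 down.
R1C3 = 6 − 4 = 2 completes the 6 across.

1, 3, 2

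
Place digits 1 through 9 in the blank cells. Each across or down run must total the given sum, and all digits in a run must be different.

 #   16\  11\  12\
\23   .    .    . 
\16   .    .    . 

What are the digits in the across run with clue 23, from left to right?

9 6 8

23 in 3 cells must be {6,8,9}; 16 in 2 cells must be {7,9}.
The 23 across and the 16 down share only 9, so R1C1 = 9.
Given what's placed, R1C3 must be 8 to fit the 23 across and 12 down.
R2C1 = 16 − 9 = 7 completes the 16 down.
R2C3 = 12 − 8 = 4 completes the 12 down.
R1C2 = 23 − 17 = 6 completes the 23 across.
R2C2 = 16 − 11 = 5 completes the 16 across.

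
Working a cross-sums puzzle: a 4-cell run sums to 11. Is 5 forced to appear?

Yes

The only way to make 11 from 4 distinct digits is {1,2,3,5}, which contains 5.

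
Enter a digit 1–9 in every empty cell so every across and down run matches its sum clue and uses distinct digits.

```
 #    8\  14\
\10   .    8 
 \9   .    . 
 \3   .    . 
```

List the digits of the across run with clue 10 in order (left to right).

2 8

3 in 2 cells must be {1,2}.
R1C1 = 10 − 8 = 2 completes the 10 across.
R3C1 = 1: the only remaining digit allowed by both the 3 across and the 8 down.
R3C2 = 3 − 1 = 2 completes the 3 across.
R2C1 = 8 − 3 = 5 completes the 8 down.
R2C2 = 9 − 5 = 4 completes the 9 across.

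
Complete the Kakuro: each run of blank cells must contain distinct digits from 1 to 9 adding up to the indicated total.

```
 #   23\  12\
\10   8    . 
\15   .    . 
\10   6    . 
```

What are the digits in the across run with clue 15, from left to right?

23 in 3 cells must be {6,8,9}.
R1C2 = 10 − 8 = 2 completes the 10 across.
R2C1 = 23 − 14 = 9 completes the 23 down.
R2C2 = 15 − 9 = 6 completes the 15 across.
R3C2 = 10 − 6 = 4 completes the 10 across.

9 6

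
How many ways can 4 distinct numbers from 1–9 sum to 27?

3

4 distinct digits from 1–9 sum between 10 and 30.
Enumerating: {3,7,8,9}, {4,6,8,9}, {5,6,7,9}.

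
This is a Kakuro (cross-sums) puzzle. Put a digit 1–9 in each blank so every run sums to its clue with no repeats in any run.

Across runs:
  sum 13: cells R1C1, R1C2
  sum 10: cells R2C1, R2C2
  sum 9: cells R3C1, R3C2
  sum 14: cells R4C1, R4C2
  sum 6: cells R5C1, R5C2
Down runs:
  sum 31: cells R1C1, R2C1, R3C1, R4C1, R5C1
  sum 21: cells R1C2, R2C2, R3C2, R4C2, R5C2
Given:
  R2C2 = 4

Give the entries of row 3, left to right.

7 2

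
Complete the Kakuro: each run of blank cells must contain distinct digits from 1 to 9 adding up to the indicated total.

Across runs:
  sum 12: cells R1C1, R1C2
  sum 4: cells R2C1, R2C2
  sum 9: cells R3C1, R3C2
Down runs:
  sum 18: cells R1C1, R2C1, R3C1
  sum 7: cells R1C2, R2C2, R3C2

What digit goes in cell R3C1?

7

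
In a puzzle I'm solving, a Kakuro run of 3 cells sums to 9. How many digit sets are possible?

3

3 distinct digits from 1–9 sum between 6 and 24.
Enumerating: {1,2,6}, {1,3,5}, {2,3,4}.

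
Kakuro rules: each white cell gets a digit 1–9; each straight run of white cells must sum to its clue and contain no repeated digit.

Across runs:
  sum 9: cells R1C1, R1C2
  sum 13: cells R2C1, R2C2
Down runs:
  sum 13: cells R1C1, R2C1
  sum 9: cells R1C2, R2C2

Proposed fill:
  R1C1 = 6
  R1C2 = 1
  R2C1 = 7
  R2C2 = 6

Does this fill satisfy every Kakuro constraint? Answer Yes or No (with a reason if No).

No — the down run R1C2–R2C2 sums to 7, not 9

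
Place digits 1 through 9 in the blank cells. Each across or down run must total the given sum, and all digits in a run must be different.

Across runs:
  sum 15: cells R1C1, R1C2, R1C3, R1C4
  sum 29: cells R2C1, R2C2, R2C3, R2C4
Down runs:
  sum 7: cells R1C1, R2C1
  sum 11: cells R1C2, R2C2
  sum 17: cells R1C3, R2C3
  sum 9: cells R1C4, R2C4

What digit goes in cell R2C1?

5

29 in 4 cells must be {5,7,8,9}; 17 in 2 cells must be {8,9}.
Only 5 fits R2C1 under both its across sum 29 and down sum 7.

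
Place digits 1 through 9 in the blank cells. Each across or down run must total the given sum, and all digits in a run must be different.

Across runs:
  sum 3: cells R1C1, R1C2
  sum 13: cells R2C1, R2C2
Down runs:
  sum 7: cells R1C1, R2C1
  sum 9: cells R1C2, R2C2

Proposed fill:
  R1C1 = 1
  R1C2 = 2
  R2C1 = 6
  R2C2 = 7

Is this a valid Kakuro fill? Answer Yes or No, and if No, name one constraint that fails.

Across: 1+2=3; 6+7=13. Down: 1+6=7; 2+7=9. No digit repeats within any run.

Yes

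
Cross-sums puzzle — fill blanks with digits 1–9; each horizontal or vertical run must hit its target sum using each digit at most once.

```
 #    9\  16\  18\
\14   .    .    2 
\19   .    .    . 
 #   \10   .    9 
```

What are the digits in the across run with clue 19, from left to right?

4, 8, 7

R2C3 = 18 − 11 = 7 completes the 18 down.
R3C2 = 10 − 9 = 1 completes the 10 across.
Nothing is forced directly, so branch on R2C2, whose candidates are 8 or 9. If R2C2 = 9: then R1C2 would have to be in {3,4,5,7,8,9} for the 14 across but in {6} for the 16 down — contradiction. So R2C2 = 8.
R1C2 = 16 − 9 = 7 completes the 16 down.
R2C1 = 19 − 15 = 4 completes the 19 across.
R1C1 = 14 − 9 = 5 completes the 14 across.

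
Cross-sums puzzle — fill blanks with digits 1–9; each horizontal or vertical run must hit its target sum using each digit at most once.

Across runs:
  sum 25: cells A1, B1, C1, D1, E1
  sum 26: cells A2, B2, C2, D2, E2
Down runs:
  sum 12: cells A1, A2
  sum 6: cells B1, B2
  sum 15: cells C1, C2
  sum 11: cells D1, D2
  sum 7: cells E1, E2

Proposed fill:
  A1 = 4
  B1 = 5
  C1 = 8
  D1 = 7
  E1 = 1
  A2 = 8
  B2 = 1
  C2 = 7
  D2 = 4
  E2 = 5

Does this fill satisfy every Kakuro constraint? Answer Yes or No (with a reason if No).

No — the across run A2–E2 sums to 25, not 26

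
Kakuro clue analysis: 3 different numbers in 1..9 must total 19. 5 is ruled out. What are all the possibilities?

{2,8,9}; {3,7,9}; {4,6,9}; {4,7,8}

3 distinct digits from 1–9 sum between 6 and 24.
Dropping sets that contain 5.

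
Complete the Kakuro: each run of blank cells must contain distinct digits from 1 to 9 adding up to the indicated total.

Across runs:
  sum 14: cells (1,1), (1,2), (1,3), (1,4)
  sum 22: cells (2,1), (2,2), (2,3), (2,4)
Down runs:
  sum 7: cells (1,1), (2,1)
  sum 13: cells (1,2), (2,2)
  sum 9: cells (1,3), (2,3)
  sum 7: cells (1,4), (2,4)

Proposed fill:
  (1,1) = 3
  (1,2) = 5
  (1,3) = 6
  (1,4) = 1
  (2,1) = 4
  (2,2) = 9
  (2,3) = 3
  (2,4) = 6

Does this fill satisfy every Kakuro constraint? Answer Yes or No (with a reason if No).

No — the down run (1,2)–(2,2) sums to 14, not 13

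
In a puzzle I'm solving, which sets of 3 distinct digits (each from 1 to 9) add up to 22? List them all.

3 distinct digits from 1–9 sum between 6 and 24.

{5,8,9}; {6,7,9}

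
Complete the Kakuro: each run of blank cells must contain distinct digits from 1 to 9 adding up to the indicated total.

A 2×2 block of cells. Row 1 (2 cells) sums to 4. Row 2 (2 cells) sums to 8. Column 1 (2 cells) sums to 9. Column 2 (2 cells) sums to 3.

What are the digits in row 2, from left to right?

6, 2

4 in 2 cells must be {1,3}; 3 in 2 cells must be {1,2}.
The 4 across and the 3 down share only 1, so (1,2) = 1.
(2,2) = 3 − 1 = 2 completes the 3 down.
(1,1) = 4 − 1 = 3 completes the 4 across.
(2,1) = 8 − 2 = 6 completes the 8 across.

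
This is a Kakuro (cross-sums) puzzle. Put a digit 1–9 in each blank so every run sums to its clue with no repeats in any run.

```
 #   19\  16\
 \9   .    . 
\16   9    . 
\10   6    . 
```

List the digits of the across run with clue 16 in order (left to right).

9, 7

16 in 2 cells must be {7,9}.
R1C1 = 19 − 15 = 4 completes the 19 down.
R1C2 = 9 − 4 = 5 completes the 9 across.
R2C2 = 16 − 9 = 7 completes the 16 across.
R3C2 = 10 − 6 = 4 completes the 10 across.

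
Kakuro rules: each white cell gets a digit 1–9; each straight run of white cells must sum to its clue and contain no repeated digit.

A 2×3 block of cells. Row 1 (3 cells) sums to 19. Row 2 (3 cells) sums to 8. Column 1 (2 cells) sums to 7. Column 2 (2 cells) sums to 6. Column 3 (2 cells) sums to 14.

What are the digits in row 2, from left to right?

1, 2, 5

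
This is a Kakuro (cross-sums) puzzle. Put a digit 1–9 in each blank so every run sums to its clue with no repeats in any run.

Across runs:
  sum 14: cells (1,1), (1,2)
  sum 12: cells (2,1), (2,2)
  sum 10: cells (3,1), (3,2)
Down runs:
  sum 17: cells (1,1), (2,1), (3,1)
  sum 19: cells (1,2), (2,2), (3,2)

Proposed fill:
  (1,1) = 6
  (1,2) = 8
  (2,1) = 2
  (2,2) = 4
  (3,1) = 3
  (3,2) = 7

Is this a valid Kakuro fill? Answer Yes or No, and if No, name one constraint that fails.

No — the across run (2,1)–(2,2) sums to 6, not 12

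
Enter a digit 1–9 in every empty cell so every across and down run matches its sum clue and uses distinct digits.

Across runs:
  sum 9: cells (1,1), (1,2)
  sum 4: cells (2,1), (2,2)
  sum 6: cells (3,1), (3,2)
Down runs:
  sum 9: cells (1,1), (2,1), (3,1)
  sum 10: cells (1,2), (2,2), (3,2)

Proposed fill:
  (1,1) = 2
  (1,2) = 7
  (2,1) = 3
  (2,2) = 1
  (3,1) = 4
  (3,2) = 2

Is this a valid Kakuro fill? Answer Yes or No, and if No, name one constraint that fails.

Yes

Across: 2+7=9; 3+1=4; 4+2=6. Down: 2+3+4=9; 7+1+2=10. No digit repeats within any run.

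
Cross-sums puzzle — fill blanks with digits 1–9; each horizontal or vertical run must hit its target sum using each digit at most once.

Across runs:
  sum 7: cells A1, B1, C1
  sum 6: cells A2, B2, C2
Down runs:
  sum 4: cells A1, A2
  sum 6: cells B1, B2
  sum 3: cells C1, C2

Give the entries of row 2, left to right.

7 in 3 cells must be {1,2,4}; 6 in 3 cells must be {1,2,3}; 4 in 2 cells must be {1,3}.
The 7 across and the 4 down share only 1, so A1 = 1.
Given what's placed, C1 must be 2 to fit the 7 across and 3 down.
A2 = 4 − 1 = 3 completes the 4 down.
C2 = 3 − 2 = 1 completes the 3 down.
B1 = 7 − 3 = 4 completes the 7 across.
B2 = 6 − 4 = 2 completes the 6 across.

3, 2, 1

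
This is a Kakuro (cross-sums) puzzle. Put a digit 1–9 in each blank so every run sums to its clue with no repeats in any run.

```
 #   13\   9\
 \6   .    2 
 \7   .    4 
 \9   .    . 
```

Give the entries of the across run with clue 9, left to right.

R1C1 = 6 − 2 = 4 completes the 6 across.
R2C1 = 7 − 4 = 3 completes the 7 across.
R3C1 = 13 − 7 = 6 completes the 13 down.
R3C2 = 9 − 6 = 3 completes the 9 across.

6 3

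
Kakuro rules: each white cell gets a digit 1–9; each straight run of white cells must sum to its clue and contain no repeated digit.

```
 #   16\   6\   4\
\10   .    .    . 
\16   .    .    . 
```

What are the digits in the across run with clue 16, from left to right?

16 in 2 cells must be {7,9}; 4 in 2 cells must be {1,3}.
The 10 across and the 16 down share only 7, so R1C1 = 7.
Given what's placed, R1C3 must be 1 to fit the 10 across and 4 down.
R2C1 = 16 − 7 = 9 completes the 16 down.
R2C3 = 4 − 1 = 3 completes the 4 down.
R1C2 = 10 − 8 = 2 completes the 10 across.
R2C2 = 16 − 12 = 4 completes the 16 across.

9, 4, 3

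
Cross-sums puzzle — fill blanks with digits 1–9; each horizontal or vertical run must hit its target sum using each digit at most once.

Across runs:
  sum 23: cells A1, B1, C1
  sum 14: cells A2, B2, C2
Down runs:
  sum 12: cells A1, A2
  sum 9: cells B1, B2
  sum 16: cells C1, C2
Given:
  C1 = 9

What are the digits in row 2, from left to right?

23 in 3 cells must be {6,8,9}; 16 in 2 cells must be {7,9}.
Given what's placed, A1 must be 8 to fit the 23 across and 12 down.
B1 = 23 − 17 = 6 completes the 23 across.
A2 = 12 − 8 = 4 completes the 12 down.
B2 = 9 − 6 = 3 completes the 9 down.
C2 = 14 − 7 = 7 completes the 14 across.

4 3 7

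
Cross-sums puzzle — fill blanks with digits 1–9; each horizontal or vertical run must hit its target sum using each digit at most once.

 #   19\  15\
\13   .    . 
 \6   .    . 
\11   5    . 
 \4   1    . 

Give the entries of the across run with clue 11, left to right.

5, 6

4 in 2 cells must be {1,3}.
Given what's placed, R2C1 must be 4 to fit the 6 across and 19 down.
R2C2 = 6 − 4 = 2 completes the 6 across.
R3C2 = 11 − 5 = 6 completes the 11 across.
R4C2 = 4 − 1 = 3 completes the 4 across.
R1C1 = 19 − 10 = 9 completes the 19 down.
R1C2 = 13 − 9 = 4 completes the 13 across.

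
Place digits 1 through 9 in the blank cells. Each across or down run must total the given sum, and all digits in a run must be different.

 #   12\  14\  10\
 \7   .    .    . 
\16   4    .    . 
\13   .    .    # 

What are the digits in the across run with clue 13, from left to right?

7 in 3 cells must be {1,2,4}.
Nothing is forced directly, so branch on R1C1, whose candidates are 1 or 2. If R1C1 = 1: that forces R3C1 = 7, R3C2 = 6, after which R1C2 would have to be in {2,4} for the 7 across but in {1,3,5,7} for the 14 down — contradiction. So R1C1 = 2.
R3C1 = 12 − 6 = 6 completes the 12 down.
R3C2 = 13 − 6 = 7 completes the 13 across.
Nothing is forced directly, so branch on R2C2, whose candidates are 3 or 5. If R2C2 = 5: then R1C2 would have to be in {1,4} for the 7 across but in {2} for the 14 down — contradiction. So R2C2 = 3.
R1C2 = 14 − 10 = 4 completes the 14 down.
R1C3 = 7 − 6 = 1 completes the 7 across.
R2C3 = 16 − 7 = 9 completes the 16 across.

6 7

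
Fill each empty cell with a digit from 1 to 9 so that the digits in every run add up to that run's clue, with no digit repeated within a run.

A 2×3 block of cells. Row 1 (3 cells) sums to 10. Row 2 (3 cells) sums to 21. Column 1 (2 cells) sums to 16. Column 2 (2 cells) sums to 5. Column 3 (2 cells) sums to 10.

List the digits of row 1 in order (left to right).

7 1 2

16 in 2 cells must be {7,9}.
The 10 across and the 16 down share only 7, so (1,1) = 7.
(2,1) = 16 − 7 = 9 completes the 16 down.
Given what's placed, (2,2) must be 4 to fit the 21 across and 5 down.
(2,3) = 21 − 13 = 8 completes the 21 across.
(1,2) = 5 − 4 = 1 completes the 5 down.
(1,3) = 10 − 8 = 2 completes the 10 across.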